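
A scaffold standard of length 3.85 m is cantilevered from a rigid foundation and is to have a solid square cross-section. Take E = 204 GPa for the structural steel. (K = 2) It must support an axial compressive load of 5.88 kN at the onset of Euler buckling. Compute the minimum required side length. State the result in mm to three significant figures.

L_e = K·L = 2 × 3.85 = 7.700 m
Required I = P_cr·L_e²/(π²E) = 5.880×10^3 × 7.700² / (π² × 2.04×10^11) = 1.732×10^-7 m⁴
I_req = 1.732×10^5 mm⁴
Solid square: I = a⁴/12  ⇒  a = (12I)^(1/4) = (12×1.732×10^5)^(1/4) = 38.0 mm

a ≈ 38.0 mm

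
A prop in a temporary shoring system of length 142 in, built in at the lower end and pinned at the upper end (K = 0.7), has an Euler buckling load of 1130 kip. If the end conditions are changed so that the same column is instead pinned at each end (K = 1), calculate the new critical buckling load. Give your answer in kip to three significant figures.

P_cr ∝ 1/K², so P_cr,new = P_cr,old × (K_old/K_new)² = 1130 × (0.7/1)²
= 1130 × 0.4900 = 554 kip

P_cr ≈ 554 kip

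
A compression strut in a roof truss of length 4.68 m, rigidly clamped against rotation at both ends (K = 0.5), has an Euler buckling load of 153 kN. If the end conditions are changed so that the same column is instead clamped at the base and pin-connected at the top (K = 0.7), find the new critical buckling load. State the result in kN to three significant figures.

P_cr ∝ 1/K², so P_cr,new = P_cr,old × (K_old/K_new)² = 153 × (0.5/0.7)²
= 153 × 0.5102 = 78.1 kN

P_cr ≈ 78.1 kN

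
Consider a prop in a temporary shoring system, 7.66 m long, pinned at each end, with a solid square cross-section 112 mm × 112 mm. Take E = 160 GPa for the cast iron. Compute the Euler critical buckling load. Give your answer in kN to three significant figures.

I = a⁴/12 = 112⁴/12 = 1.311×10^7 mm⁴
I = 1.311×10^7 mm⁴ = 1.311×10^-5 m⁴
Effective length L_e = K·L = 1 × 7.66 = 7.660 m
P_cr = π²EI / L_e² = π² × 160×10⁹ × 1.311×10^-5 / 7.660² = 3.529×10^5 N

P_cr ≈ 353 kN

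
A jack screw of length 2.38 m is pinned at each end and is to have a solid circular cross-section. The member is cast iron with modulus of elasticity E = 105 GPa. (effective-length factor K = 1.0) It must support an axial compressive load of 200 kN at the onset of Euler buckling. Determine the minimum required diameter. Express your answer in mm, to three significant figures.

d ≈ 68.7 mm

L_e = K·L = 1 × 2.38 = 2.380 m
Required I = P_cr·L_e²/(π²E) = 2.000×10^5 × 2.380² / (π² × 1.05×10^11) = 1.093×10^-6 m⁴
I_req = 1.093×10^6 mm⁴
Solid circle: I = πd⁴/64  ⇒  d = (64I/π)^(1/4) = (64×1.093×10^6/π)^(1/4) = 68.7 mm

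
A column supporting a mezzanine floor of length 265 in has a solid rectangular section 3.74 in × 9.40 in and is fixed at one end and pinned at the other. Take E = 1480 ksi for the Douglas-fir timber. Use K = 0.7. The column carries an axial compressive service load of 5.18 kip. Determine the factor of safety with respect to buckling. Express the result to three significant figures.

Buckling occurs about the weak axis: I_min = h·b³/12 with b = 3.74 in (the shorter side).
I_min = 9.40×3.74³/12 = 40.98 in⁴
Effective length L_e = K·L = 0.7 × 265 = 185.5 in
P_cr = π²EI / L_e² = π² × 1480×10³ × 40.98 / 185.5² = 1.740×10^4 lb
Factor of safety n = P_cr / P = 17.395 / 5.18 = 3.36

n ≈ 3.36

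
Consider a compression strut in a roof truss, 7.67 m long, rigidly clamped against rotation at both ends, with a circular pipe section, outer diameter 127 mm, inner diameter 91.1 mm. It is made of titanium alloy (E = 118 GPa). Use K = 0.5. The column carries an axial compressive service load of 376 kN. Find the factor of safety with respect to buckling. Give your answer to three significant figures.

d_o = 127 mm, d_i = 91.1 mm
I = π(d_o⁴ − d_i⁴)/64 = π(127⁴ − 91.10⁴)/64 = 9.389×10^6 mm⁴
I = 9.389×10^6 mm⁴ = 9.389×10^-6 m⁴
Effective length L_e = K·L = 0.5 × 7.67 = 3.835 m
P_cr = π²EI / L_e² = π² × 118×10⁹ × 9.389×10^-6 / 3.835² = 7.435×10^5 N
Factor of safety n = P_cr / P = 743.47 / 376 = 1.98

n ≈ 1.98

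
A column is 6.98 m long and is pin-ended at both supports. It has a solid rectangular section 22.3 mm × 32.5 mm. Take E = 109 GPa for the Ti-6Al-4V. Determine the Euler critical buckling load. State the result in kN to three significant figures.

Buckling occurs about the weak axis: I_min = h·b³/12 with b = 22.3 mm (the shorter side).
I_min = 32.5×22.3³/12 = 3.003×10^4 mm⁴
I = 3.003×10^4 mm⁴ = 3.003×10^-8 m⁴
Effective length L_e = K·L = 1 × 6.98 = 6.980 m
P_cr = π²EI / L_e² = π² × 109×10⁹ × 3.003×10^-8 / 6.980² = 663.2 N

P_cr ≈ 0.663 kN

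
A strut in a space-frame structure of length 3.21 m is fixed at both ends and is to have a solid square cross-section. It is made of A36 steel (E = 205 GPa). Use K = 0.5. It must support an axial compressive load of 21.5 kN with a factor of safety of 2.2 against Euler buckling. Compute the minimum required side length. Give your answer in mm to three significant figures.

a ≈ 29.2 mm

Required P_cr = n·P = 2.2 × 21.5 = 47.30 kN
L_e = K·L = 0.5 × 3.21 = 1.605 m
Required I = P_cr·L_e²/(π²E) = 4.730×10^4 × 1.605² / (π² × 2.05×10^11) = 6.022×10^-8 m⁴
I_req = 6.022×10^4 mm⁴
Solid square: I = a⁴/12  ⇒  a = (12I)^(1/4) = (12×6.022×10^4)^(1/4) = 29.2 mm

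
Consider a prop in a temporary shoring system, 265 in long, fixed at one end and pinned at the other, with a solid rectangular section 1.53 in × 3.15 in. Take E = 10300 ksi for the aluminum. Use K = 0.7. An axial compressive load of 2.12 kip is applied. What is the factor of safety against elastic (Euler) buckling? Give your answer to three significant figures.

Buckling occurs about the weak axis: I_min = h·b³/12 with b = 1.53 in (the shorter side).
I_min = 3.15×1.53³/12 = 0.9402 in⁴
Effective length L_e = K·L = 0.7 × 265 = 185.5 in
P_cr = π²EI / L_e² = π² × 10300×10³ × 0.9402 / 185.5² = 2.777×10^3 lb
Factor of safety n = P_cr / P = 2.7775 / 2.12 = 1.31

n ≈ 1.31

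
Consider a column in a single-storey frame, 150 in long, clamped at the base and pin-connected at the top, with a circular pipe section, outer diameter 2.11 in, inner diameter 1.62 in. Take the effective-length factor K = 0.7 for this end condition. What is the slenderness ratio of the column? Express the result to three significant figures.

d_o = 2.11 in, d_i = 1.62 in
I = π(d_o⁴ − d_i⁴)/64 = π(2.11⁴ − 1.620⁴)/64 = 0.6349 in⁴
A = 1.435 in²;  r_min = √(I/A) = √(0.6349/1.435) = 0.6650 in
L_e = K·L = 0.7 × 150 = 105.0 in
λ = L_e / r_min = 105.00 / 0.6650 = 158

λ ≈ 158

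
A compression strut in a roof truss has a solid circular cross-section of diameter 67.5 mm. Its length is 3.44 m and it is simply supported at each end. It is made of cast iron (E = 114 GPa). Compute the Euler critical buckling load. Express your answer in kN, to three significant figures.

I = πd⁴/64 = π×67.5⁴/64 = 1.019×10^6 mm⁴
I = 1.019×10^6 mm⁴ = 1.019×10^-6 m⁴
Effective length L_e = K·L = 1 × 3.44 = 3.440 m
P_cr = π²EI / L_e² = π² × 114×10⁹ × 1.019×10^-6 / 3.440² = 9.689×10^4 N

P_cr ≈ 96.9 kN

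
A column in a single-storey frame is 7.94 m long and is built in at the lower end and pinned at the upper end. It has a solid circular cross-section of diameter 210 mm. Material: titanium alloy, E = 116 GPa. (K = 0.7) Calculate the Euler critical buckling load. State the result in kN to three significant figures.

I = πd⁴/64 = π×210⁴/64 = 9.547×10^7 mm⁴
I = 9.547×10^7 mm⁴ = 9.547×10^-5 m⁴
Effective length L_e = K·L = 0.7 × 7.94 = 5.558 m
P_cr = π²EI / L_e² = π² × 116×10⁹ × 9.547×10^-5 / 5.558² = 3.538×10^6 N

P_cr ≈ 3540 kN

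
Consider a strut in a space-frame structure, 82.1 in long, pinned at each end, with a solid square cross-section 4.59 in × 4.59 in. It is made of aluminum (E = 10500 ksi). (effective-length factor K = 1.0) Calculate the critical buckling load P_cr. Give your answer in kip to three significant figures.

P_cr ≈ 569 kip

I = a⁴/12 = 4.59⁴/12 = 36.99 in⁴
Effective length L_e = K·L = 1 × 82.1 = 82.10 in
P_cr = π²EI / L_e² = π² × 10500×10³ × 36.99 / 82.10² = 5.687×10^5 lb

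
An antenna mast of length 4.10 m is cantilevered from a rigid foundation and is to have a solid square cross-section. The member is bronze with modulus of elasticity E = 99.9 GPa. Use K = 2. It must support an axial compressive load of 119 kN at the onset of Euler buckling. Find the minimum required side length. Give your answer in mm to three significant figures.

L_e = K·L = 2 × 4.10 = 8.200 m
Required I = P_cr·L_e²/(π²E) = 1.190×10^5 × 8.200² / (π² × 9.99×10^10) = 8.115×10^-6 m⁴
I_req = 8.115×10^6 mm⁴
Solid square: I = a⁴/12  ⇒  a = (12I)^(1/4) = (12×8.115×10^6)^(1/4) = 99.3 mm

a ≈ 99.3 mm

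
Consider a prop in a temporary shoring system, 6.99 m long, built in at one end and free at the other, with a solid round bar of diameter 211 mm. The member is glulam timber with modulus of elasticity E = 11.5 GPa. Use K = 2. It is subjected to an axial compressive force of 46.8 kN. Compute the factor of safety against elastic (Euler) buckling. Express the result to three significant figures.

I = πd⁴/64 = π×211⁴/64 = 9.730×10^7 mm⁴
I = 9.730×10^7 mm⁴ = 9.730×10^-5 m⁴
Effective length L_e = K·L = 2 × 6.99 = 13.98 m
P_cr = π²EI / L_e² = π² × 11.5×10⁹ × 9.730×10^-5 / 13.98² = 5.650×10^4 N
Factor of safety n = P_cr / P = 56.504 / 46.8 = 1.21

n ≈ 1.21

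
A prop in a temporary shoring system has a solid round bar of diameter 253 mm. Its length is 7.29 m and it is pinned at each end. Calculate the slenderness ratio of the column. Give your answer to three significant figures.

λ ≈ 115

I = πd⁴/64 = π×253⁴/64 = 2.011×10^8 mm⁴
A = 5.027×10^4 mm²;  r_min = √(I/A) = √(2.011×10^8/5.027×10^4) = 63.25 mm
L_e = K·L = 1 × 7.29 m = 7.290 m = 7290.0 mm
λ = L_e / r_min = 7290.0 / 63.25 = 115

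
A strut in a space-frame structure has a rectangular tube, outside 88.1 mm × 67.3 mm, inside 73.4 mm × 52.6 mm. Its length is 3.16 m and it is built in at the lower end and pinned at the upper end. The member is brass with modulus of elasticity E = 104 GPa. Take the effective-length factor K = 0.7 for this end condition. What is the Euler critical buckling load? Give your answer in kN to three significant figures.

Weak-axis I_min = (h_o·b_o³ − h_i·b_i³)/12 with b_o = 67.3, b_i = 52.60 mm (shorter outer/inner sides).
I_min = (88.1×67.3³ − 73.40×52.60³)/12 = 1.348×10^6 mm⁴
I = 1.348×10^6 mm⁴ = 1.348×10^-6 m⁴
Effective length L_e = K·L = 0.7 × 3.16 = 2.212 m
P_cr = π²EI / L_e² = π² × 104×10⁹ × 1.348×10^-6 / 2.212² = 2.827×10^5 N

P_cr ≈ 283 kN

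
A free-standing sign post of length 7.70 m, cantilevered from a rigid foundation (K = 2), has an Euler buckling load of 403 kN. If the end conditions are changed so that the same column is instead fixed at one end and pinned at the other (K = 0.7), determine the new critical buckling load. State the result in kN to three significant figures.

P_cr ∝ 1/K², so P_cr,new = P_cr,old × (K_old/K_new)² = 403 × (2/0.7)²
= 403 × 8.163 = 3290 kN

P_cr ≈ 3290 kN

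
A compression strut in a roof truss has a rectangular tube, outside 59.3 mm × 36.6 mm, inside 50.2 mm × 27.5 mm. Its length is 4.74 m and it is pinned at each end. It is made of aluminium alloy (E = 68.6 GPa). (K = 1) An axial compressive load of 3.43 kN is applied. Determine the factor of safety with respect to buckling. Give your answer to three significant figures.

Weak-axis I_min = (h_o·b_o³ − h_i·b_i³)/12 with b_o = 36.6, b_i = 27.50 mm (shorter outer/inner sides).
I_min = (59.3×36.6³ − 50.20×27.50³)/12 = 1.553×10^5 mm⁴
I = 1.553×10^5 mm⁴ = 1.553×10^-7 m⁴
Effective length L_e = K·L = 1 × 4.74 = 4.740 m
P_cr = π²EI / L_e² = π² × 68.6×10⁹ × 1.553×10^-7 / 4.740² = 4.679×10^3 N
Factor of safety n = P_cr / P = 4.6793 / 3.43 = 1.36

n ≈ 1.36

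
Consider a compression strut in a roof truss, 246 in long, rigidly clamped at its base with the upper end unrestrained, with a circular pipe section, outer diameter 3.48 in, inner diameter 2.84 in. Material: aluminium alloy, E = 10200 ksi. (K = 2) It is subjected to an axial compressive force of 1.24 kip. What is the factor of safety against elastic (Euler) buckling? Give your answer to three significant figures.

n ≈ 1.34

d_o = 3.48 in, d_i = 2.84 in
I = π(d_o⁴ − d_i⁴)/64 = π(3.48⁴ − 2.840⁴)/64 = 4.006 in⁴
Effective length L_e = K·L = 2 × 246 = 492.0 in
P_cr = π²EI / L_e² = π² × 10200×10³ × 4.006 / 492.0² = 1.666×10^3 lb
Factor of safety n = P_cr / P = 1.6660 / 1.24 = 1.34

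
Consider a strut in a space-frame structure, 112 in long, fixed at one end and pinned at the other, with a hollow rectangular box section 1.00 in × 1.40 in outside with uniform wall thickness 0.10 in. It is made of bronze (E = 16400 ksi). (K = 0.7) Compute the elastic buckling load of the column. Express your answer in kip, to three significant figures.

P_cr ≈ 1.72 kip

Inner dimensions: h_i = 1.40 − 2×0.10 = 1.200 in, b_i = 1.00 − 2×0.10 = 0.8000 in
Weak-axis I_min = (h_o·b_o³ − h_i·b_i³)/12 with b_o = 1.00, b_i = 0.8000 in (shorter outer/inner sides).
I_min = (1.40×1.00³ − 1.200×0.8000³)/12 = 6.547×10^-2 in⁴
Effective length L_e = K·L = 0.7 × 112 = 78.40 in
P_cr = π²EI / L_e² = π² × 16400×10³ × 6.547×10^-2 / 78.40² = 1.724×10^3 lb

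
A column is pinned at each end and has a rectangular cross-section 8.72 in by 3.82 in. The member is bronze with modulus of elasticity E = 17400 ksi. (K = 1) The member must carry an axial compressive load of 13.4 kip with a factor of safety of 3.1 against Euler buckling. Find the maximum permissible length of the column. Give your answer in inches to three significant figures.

L_max ≈ 409 in

Buckling occurs about the weak axis: I_min = h·b³/12 with b = 3.82 in (the shorter side).
I_min = 8.72×3.82³/12 = 40.51 in⁴
Required critical load P_cr = n·P = 3.1 × 13.4 = 41.54 kip = 4.154×10^4 lb
From P_cr = π²EI/(K·L)²:  L = (1/K)·√(π²EI/P_cr) = (1/1)·√(π²×1.74×10^7×40.51/4.154×10^4)
L = 409 in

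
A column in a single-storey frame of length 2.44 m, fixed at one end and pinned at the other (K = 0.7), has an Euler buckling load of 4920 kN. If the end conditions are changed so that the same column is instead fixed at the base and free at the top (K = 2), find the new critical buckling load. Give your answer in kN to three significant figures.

P_cr ≈ 603 kN

P_cr ∝ 1/K², so P_cr,new = P_cr,old × (K_old/K_new)² = 4920 × (0.7/2)²
= 4920 × 0.1225 = 603 kN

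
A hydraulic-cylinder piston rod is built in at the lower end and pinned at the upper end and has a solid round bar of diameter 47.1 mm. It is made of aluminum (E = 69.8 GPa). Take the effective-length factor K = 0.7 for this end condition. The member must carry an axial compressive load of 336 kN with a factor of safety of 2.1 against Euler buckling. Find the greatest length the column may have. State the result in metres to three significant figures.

I = πd⁴/64 = π×47.1⁴/64 = 2.416×10^5 mm⁴
I = 2.416×10^-7 m⁴
Required critical load P_cr = n·P = 2.1 × 336 = 705.6 kN = 7.056×10^5 N
From P_cr = π²EI/(K·L)²:  L = (1/K)·√(π²EI/P_cr) = (1/0.7)·√(π²×6.98×10^10×2.416×10^-7/7.056×10^5)
L = 0.694 m

L_max ≈ 0.694 m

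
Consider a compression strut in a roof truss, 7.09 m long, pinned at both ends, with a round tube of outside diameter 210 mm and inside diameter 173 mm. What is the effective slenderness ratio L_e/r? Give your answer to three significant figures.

d_o = 210 mm, d_i = 173 mm
I = π(d_o⁴ − d_i⁴)/64 = π(210⁴ − 173.0⁴)/64 = 5.150×10^7 mm⁴
A = 1.113×10^4 mm²;  r_min = √(I/A) = √(5.150×10^7/1.113×10^4) = 68.02 mm
L_e = K·L = 1 × 7.09 m = 7.090 m = 7090.0 mm
λ = L_e / r_min = 7090.0 / 68.02 = 104

λ ≈ 104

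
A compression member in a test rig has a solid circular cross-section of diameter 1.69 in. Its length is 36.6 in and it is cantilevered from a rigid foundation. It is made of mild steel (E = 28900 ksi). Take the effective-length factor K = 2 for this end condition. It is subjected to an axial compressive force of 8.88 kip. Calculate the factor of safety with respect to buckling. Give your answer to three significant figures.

I = πd⁴/64 = π×1.69⁴/64 = 0.4004 in⁴
Effective length L_e = K·L = 2 × 36.6 = 73.20 in
P_cr = π²EI / L_e² = π² × 28900×10³ × 0.4004 / 73.20² = 2.132×10^4 lb
Factor of safety n = P_cr / P = 21.315 / 8.88 = 2.40

n ≈ 2.40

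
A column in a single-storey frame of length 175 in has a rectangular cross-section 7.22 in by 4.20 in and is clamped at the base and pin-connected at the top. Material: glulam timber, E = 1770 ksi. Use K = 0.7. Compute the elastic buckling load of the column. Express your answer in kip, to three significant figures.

Buckling occurs about the weak axis: I_min = h·b³/12 with b = 4.20 in (the shorter side).
I_min = 7.22×4.20³/12 = 44.58 in⁴
Effective length L_e = K·L = 0.7 × 175 = 122.5 in
P_cr = π²EI / L_e² = π² × 1770×10³ × 44.58 / 122.5² = 5.189×10^4 lb

P_cr ≈ 51.9 kip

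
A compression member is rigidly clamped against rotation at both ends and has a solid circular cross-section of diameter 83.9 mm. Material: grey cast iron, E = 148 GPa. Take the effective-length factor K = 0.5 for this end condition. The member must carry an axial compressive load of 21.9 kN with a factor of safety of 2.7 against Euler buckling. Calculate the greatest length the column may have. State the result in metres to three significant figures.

L_max ≈ 15.5 m

I = πd⁴/64 = π×83.9⁴/64 = 2.432×10^6 mm⁴
I = 2.432×10^-6 m⁴
Required critical load P_cr = n·P = 2.7 × 21.9 = 59.13 kN = 5.913×10^4 N
From P_cr = π²EI/(K·L)²:  L = (1/K)·√(π²EI/P_cr) = (1/0.5)·√(π²×1.48×10^11×2.432×10^-6/5.913×10^4)
L = 15.5 m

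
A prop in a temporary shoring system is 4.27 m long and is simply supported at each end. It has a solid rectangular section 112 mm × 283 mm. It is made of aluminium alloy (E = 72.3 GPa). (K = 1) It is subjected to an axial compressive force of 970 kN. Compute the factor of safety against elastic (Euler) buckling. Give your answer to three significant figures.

Buckling occurs about the weak axis: I_min = h·b³/12 with b = 112 mm (the shorter side).
I_min = 283×112³/12 = 3.313×10^7 mm⁴
I = 3.313×10^7 mm⁴ = 3.313×10^-5 m⁴
Effective length L_e = K·L = 1 × 4.27 = 4.270 m
P_cr = π²EI / L_e² = π² × 72.3×10⁹ × 3.313×10^-5 / 4.270² = 1.297×10^6 N
Factor of safety n = P_cr / P = 1296.7 / 970 = 1.34

n ≈ 1.34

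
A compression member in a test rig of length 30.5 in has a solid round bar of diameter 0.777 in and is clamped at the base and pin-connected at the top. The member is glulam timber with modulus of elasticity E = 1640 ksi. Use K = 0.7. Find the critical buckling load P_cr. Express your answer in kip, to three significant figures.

I = πd⁴/64 = π×0.777⁴/64 = 1.789×10^-2 in⁴
Effective length L_e = K·L = 0.7 × 30.5 = 21.35 in
P_cr = π²EI / L_e² = π² × 1640×10³ × 1.789×10^-2 / 21.35² = 635.3 lb

P_cr ≈ 0.635 kip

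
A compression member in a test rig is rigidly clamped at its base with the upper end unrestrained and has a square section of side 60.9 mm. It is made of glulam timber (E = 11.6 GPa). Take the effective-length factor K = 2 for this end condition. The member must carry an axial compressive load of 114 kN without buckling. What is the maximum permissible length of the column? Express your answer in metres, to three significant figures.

L_max ≈ 0.536 m

I = a⁴/12 = 60.9⁴/12 = 1.146×10^6 mm⁴
I = 1.146×10^-6 m⁴
At the buckling limit P_cr = P = 1.140×10^5 N
From P_cr = π²EI/(K·L)²:  L = (1/K)·√(π²EI/P_cr) = (1/2)·√(π²×1.16×10^10×1.146×10^-6/1.140×10^5)
L = 0.536 m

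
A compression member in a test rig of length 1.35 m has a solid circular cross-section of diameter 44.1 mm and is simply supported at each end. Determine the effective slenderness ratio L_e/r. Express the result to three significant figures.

λ ≈ 122

For a solid circle r = d/4 = 44.1/4 = 11.02 mm
L_e = K·L = 1 × 1.35 m = 1.350 m = 1350.0 mm
λ = L_e / r_min = 1350.0 / 11.02 = 122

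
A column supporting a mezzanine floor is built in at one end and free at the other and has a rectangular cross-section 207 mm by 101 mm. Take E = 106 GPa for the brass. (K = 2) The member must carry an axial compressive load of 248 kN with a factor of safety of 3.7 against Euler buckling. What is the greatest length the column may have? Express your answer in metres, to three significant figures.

Buckling occurs about the weak axis: I_min = h·b³/12 with b = 101 mm (the shorter side).
I_min = 207×101³/12 = 1.777×10^7 mm⁴
I = 1.777×10^-5 m⁴
Required critical load P_cr = n·P = 3.7 × 248 = 917.6 kN = 9.176×10^5 N
From P_cr = π²EI/(K·L)²:  L = (1/K)·√(π²EI/P_cr) = (1/2)·√(π²×1.06×10^11×1.777×10^-5/9.176×10^5)
L = 2.25 m

L_max ≈ 2.25 m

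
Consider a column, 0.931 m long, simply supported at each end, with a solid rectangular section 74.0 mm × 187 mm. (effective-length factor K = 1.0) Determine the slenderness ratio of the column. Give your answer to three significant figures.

λ ≈ 43.6

For a rectangle r_min = b/√12 = 74.0/√12 = 21.36 mm
L_e = K·L = 1 × 0.931 m = 0.9310 m = 931.00 mm
λ = L_e / r_min = 931.00 / 21.36 = 43.6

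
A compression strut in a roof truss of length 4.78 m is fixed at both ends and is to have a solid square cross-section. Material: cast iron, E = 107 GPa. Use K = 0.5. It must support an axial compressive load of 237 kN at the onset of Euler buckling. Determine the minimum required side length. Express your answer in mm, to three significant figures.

L_e = K·L = 0.5 × 4.78 = 2.390 m
Required I = P_cr·L_e²/(π²E) = 2.370×10^5 × 2.390² / (π² × 1.07×10^11) = 1.282×10^-6 m⁴
I_req = 1.282×10^6 mm⁴
Solid square: I = a⁴/12  ⇒  a = (12I)^(1/4) = (12×1.282×10^6)^(1/4) = 62.6 mm

a ≈ 62.6 mm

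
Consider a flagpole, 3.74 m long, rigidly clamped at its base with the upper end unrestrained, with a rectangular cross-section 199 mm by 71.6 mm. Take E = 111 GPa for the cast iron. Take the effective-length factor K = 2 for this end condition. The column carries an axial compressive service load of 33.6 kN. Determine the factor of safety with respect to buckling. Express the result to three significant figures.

n ≈ 3.55

Buckling occurs about the weak axis: I_min = h·b³/12 with b = 71.6 mm (the shorter side).
I_min = 199×71.6³/12 = 6.087×10^6 mm⁴
I = 6.087×10^6 mm⁴ = 6.087×10^-6 m⁴
Effective length L_e = K·L = 2 × 3.74 = 7.480 m
P_cr = π²EI / L_e² = π² × 111×10⁹ × 6.087×10^-6 / 7.480² = 1.192×10^5 N
Factor of safety n = P_cr / P = 119.19 / 33.6 = 3.55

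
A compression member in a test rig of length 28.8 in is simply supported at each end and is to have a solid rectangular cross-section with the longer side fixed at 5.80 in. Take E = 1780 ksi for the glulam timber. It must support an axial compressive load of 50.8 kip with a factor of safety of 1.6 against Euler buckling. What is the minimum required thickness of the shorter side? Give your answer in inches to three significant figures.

b ≈ 1.99 in

Required P_cr = n·P = 1.6 × 50.8 = 81.28 kip
L_e = K·L = 1 × 28.8 = 28.80 in
Required I = P_cr·L_e²/(π²E) = 8.128×10^4 × 28.80² / (π² × 1.78×10^6) = 3.838 in⁴
Rectangle, weak axis: I_min = h·b³/12 with h = 5.80 in fixed  ⇒  b = (12I/h)^(1/3) = 1.99 in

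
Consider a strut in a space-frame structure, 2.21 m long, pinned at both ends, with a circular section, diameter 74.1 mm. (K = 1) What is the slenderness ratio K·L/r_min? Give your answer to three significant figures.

λ ≈ 119

For a solid circle r = d/4 = 74.1/4 = 18.52 mm
L_e = K·L = 1 × 2.21 m = 2.210 m = 2210.0 mm
λ = L_e / r_min = 2210.0 / 18.52 = 119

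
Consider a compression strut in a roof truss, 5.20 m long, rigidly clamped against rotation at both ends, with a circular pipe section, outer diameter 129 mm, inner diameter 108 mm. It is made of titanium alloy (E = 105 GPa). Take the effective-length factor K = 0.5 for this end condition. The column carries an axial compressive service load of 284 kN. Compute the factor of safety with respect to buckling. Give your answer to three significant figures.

d_o = 129 mm, d_i = 108 mm
I = π(d_o⁴ − d_i⁴)/64 = π(129⁴ − 108.0⁴)/64 = 6.915×10^6 mm⁴
I = 6.915×10^6 mm⁴ = 6.915×10^-6 m⁴
Effective length L_e = K·L = 0.5 × 5.20 = 2.600 m
P_cr = π²EI / L_e² = π² × 105×10⁹ × 6.915×10^-6 / 2.600² = 1.060×10^6 N
Factor of safety n = P_cr / P = 1060.1 / 284 = 3.73

n ≈ 3.73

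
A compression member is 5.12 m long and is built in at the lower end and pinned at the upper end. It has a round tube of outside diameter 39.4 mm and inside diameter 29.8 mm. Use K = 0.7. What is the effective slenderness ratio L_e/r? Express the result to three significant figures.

λ ≈ 290

d_o = 39.4 mm, d_i = 29.8 mm
I = π(d_o⁴ − d_i⁴)/64 = π(39.4⁴ − 29.80⁴)/64 = 7.958×10^4 mm⁴
A = 521.8 mm²;  r_min = √(I/A) = √(7.958×10^4/521.8) = 12.35 mm
L_e = K·L = 0.7 × 5.12 m = 3.584 m = 3584.0 mm
λ = L_e / r_min = 3584.0 / 12.35 = 290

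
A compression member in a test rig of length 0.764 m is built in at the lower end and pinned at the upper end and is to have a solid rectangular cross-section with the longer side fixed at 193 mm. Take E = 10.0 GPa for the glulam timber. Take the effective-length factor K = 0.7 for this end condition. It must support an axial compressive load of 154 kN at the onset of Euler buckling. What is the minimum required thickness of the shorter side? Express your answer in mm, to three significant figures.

b ≈ 30.3 mm

L_e = K·L = 0.7 × 0.764 = 0.5348 m
Required I = P_cr·L_e²/(π²E) = 1.540×10^5 × 0.5348² / (π² × 1.00×10^10) = 4.463×10^-7 m⁴
I_req = 4.463×10^5 mm⁴
Rectangle, weak axis: I_min = h·b³/12 with h = 193 mm fixed  ⇒  b = (12I/h)^(1/3) = 30.3 mm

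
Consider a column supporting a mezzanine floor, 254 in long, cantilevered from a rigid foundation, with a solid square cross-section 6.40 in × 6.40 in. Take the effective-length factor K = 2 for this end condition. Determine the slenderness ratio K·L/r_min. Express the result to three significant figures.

For a square r = a/√12 = 6.40/√12 = 1.848 in
L_e = K·L = 2 × 254 = 508.0 in
λ = L_e / r_min = 508.00 / 1.848 = 275

λ ≈ 275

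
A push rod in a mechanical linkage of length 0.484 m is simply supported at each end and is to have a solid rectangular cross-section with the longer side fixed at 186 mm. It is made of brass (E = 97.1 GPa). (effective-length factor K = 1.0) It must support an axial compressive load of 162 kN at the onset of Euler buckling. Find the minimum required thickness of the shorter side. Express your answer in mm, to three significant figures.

L_e = K·L = 1 × 0.484 = 0.4840 m
Required I = P_cr·L_e²/(π²E) = 1.620×10^5 × 0.4840² / (π² × 9.71×10^10) = 3.960×10^-8 m⁴
I_req = 3.960×10^4 mm⁴
Rectangle, weak axis: I_min = h·b³/12 with h = 186 mm fixed  ⇒  b = (12I/h)^(1/3) = 13.7 mm

b ≈ 13.7 mm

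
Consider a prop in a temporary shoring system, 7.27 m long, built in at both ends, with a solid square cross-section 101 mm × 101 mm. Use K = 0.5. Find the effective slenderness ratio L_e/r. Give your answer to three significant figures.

For a square r = a/√12 = 101/√12 = 29.16 mm
L_e = K·L = 0.5 × 7.27 m = 3.635 m = 3635.0 mm
λ = L_e / r_min = 3635.0 / 29.16 = 125

λ ≈ 125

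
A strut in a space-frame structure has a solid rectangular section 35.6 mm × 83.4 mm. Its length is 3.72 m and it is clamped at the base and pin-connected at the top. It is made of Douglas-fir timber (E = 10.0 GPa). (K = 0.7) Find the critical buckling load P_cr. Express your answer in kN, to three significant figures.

P_cr ≈ 4.56 kN

Buckling occurs about the weak axis: I_min = h·b³/12 with b = 35.6 mm (the shorter side).
I_min = 83.4×35.6³/12 = 3.136×10^5 mm⁴
I = 3.136×10^5 mm⁴ = 3.136×10^-7 m⁴
Effective length L_e = K·L = 0.7 × 3.72 = 2.604 m
P_cr = π²EI / L_e² = π² × 10.0×10⁹ × 3.136×10^-7 / 2.604² = 4.564×10^3 N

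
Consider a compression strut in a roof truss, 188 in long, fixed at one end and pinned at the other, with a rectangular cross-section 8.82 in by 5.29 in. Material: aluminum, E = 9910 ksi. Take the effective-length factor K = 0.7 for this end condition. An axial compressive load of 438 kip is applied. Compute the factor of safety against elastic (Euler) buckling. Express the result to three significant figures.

Buckling occurs about the weak axis: I_min = h·b³/12 with b = 5.29 in (the shorter side).
I_min = 8.82×5.29³/12 = 108.8 in⁴
Effective length L_e = K·L = 0.7 × 188 = 131.6 in
P_cr = π²EI / L_e² = π² × 9910×10³ × 108.8 / 131.6² = 6.145×10^5 lb
Factor of safety n = P_cr / P = 614.49 / 438 = 1.40

n ≈ 1.40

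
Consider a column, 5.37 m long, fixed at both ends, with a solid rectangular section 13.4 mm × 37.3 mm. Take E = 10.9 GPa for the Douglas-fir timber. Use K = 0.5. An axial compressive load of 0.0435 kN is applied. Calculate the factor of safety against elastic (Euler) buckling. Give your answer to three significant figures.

n ≈ 2.57

Buckling occurs about the weak axis: I_min = h·b³/12 with b = 13.4 mm (the shorter side).
I_min = 37.3×13.4³/12 = 7.479×10^3 mm⁴
I = 7.479×10^3 mm⁴ = 7.479×10^-9 m⁴
Effective length L_e = K·L = 0.5 × 5.37 = 2.685 m
P_cr = π²EI / L_e² = π² × 10.9×10⁹ × 7.479×10^-9 / 2.685² = 111.6 N
Factor of safety n = P_cr / P = 0.11160 / 0.0435 = 2.57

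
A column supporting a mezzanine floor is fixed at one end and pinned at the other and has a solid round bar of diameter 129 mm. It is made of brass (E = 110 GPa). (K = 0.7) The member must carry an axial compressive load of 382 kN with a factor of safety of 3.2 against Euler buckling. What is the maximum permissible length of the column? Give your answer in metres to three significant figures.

I = πd⁴/64 = π×129⁴/64 = 1.359×10^7 mm⁴
I = 1.359×10^-5 m⁴
Required critical load P_cr = n·P = 3.2 × 382 = 1222 kN = 1.222×10^6 N
From P_cr = π²EI/(K·L)²:  L = (1/K)·√(π²EI/P_cr) = (1/0.7)·√(π²×1.10×10^11×1.359×10^-5/1.222×10^6)
L = 4.96 m

L_max ≈ 4.96 m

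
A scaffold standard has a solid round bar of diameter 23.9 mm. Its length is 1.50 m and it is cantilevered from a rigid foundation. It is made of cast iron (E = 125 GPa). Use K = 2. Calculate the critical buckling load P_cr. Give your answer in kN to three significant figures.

P_cr ≈ 2.20 kN

I = πd⁴/64 = π×23.9⁴/64 = 1.602×10^4 mm⁴
I = 1.602×10^4 mm⁴ = 1.602×10^-8 m⁴
Effective length L_e = K·L = 2 × 1.50 = 3.000 m
P_cr = π²EI / L_e² = π² × 125×10⁹ × 1.602×10^-8 / 3.000² = 2.195×10^3 N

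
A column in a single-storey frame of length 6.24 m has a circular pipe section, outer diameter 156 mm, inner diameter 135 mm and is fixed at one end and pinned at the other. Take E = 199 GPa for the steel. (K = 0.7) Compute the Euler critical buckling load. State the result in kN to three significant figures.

d_o = 156 mm, d_i = 135 mm
I = π(d_o⁴ − d_i⁴)/64 = π(156⁴ − 135.0⁴)/64 = 1.277×10^7 mm⁴
I = 1.277×10^7 mm⁴ = 1.277×10^-5 m⁴
Effective length L_e = K·L = 0.7 × 6.24 = 4.368 m
P_cr = π²EI / L_e² = π² × 199×10⁹ × 1.277×10^-5 / 4.368² = 1.314×10^6 N

P_cr ≈ 1310 kN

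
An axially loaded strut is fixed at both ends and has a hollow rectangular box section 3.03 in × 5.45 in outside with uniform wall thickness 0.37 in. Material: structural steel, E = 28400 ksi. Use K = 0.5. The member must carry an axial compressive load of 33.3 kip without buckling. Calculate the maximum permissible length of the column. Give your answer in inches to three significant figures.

L_max ≈ 516 in

Inner dimensions: h_i = 5.45 − 2×0.37 = 4.710 in, b_i = 3.03 − 2×0.37 = 2.290 in
Weak-axis I_min = (h_o·b_o³ − h_i·b_i³)/12 with b_o = 3.03, b_i = 2.290 in (shorter outer/inner sides).
I_min = (5.45×3.03³ − 4.710×2.290³)/12 = 7.921 in⁴
At the buckling limit P_cr = P = 3.330×10^4 lb
From P_cr = π²EI/(K·L)²:  L = (1/K)·√(π²EI/P_cr) = (1/0.5)·√(π²×2.84×10^7×7.921/3.330×10^4)
L = 516 in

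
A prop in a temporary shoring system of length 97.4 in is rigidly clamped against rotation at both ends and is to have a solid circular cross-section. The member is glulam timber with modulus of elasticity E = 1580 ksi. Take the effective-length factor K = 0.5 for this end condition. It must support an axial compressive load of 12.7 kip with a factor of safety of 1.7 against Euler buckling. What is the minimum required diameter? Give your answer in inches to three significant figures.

Required P_cr = n·P = 1.7 × 12.7 = 21.59 kip
L_e = K·L = 0.5 × 97.4 = 48.70 in
Required I = P_cr·L_e²/(π²E) = 2.159×10^4 × 48.70² / (π² × 1.58×10^6) = 3.284 in⁴
Solid circle: I = πd⁴/64  ⇒  d = (64I/π)^(1/4) = (64×3.284/π)^(1/4) = 2.86 in

d ≈ 2.86 in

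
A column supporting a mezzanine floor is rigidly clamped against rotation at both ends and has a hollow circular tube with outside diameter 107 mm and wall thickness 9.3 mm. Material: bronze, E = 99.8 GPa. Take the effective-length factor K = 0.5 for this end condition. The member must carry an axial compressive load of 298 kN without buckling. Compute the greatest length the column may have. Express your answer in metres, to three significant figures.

L_max ≈ 6.74 m

Inner diameter d_i = 107 − 2×9.3 = 88.40 mm
I = π(d_o⁴ − d_i⁴)/64 = π(107⁴ − 88.40⁴)/64 = 3.437×10^6 mm⁴
I = 3.437×10^-6 m⁴
At the buckling limit P_cr = P = 2.980×10^5 N
From P_cr = π²EI/(K·L)²:  L = (1/K)·√(π²EI/P_cr) = (1/0.5)·√(π²×9.98×10^10×3.437×10^-6/2.980×10^5)
L = 6.74 m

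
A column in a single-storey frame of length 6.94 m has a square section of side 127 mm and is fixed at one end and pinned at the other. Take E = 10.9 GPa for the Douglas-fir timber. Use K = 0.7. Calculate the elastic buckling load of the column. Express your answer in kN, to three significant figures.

P_cr ≈ 98.8 kN

I = a⁴/12 = 127⁴/12 = 2.168×10^7 mm⁴
I = 2.168×10^7 mm⁴ = 2.168×10^-5 m⁴
Effective length L_e = K·L = 0.7 × 6.94 = 4.858 m
P_cr = π²EI / L_e² = π² × 10.9×10⁹ × 2.168×10^-5 / 4.858² = 9.882×10^4 N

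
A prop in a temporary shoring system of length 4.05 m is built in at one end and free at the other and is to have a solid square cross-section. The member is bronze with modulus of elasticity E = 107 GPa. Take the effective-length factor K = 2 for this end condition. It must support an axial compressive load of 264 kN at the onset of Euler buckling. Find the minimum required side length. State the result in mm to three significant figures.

a ≈ 118 mm

L_e = K·L = 2 × 4.05 = 8.100 m
Required I = P_cr·L_e²/(π²E) = 2.640×10^5 × 8.100² / (π² × 1.07×10^11) = 1.640×10^-5 m⁴
I_req = 1.640×10^7 mm⁴
Solid square: I = a⁴/12  ⇒  a = (12I)^(1/4) = (12×1.640×10^7)^(1/4) = 118 mm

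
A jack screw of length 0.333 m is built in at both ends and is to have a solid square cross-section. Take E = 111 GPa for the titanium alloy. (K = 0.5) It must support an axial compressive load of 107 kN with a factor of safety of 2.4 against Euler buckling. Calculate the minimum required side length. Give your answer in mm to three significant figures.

Required P_cr = n·P = 2.4 × 107 = 256.8 kN
L_e = K·L = 0.5 × 0.333 = 0.1665 m
Required I = P_cr·L_e²/(π²E) = 2.568×10^5 × 0.1665² / (π² × 1.11×10^11) = 6.498×10^-9 m⁴
I_req = 6.498×10^3 mm⁴
Solid square: I = a⁴/12  ⇒  a = (12I)^(1/4) = (12×6.498×10^3)^(1/4) = 16.7 mm

a ≈ 16.7 mm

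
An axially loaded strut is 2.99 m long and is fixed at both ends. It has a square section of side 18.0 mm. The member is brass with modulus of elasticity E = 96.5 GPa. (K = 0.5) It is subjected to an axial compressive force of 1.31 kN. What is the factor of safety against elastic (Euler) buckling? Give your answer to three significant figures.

I = a⁴/12 = 18.0⁴/12 = 8.748×10^3 mm⁴
I = 8.748×10^3 mm⁴ = 8.748×10^-9 m⁴
Effective length L_e = K·L = 0.5 × 2.99 = 1.495 m
P_cr = π²EI / L_e² = π² × 96.5×10⁹ × 8.748×10^-9 / 1.495² = 3.728×10^3 N
Factor of safety n = P_cr / P = 3.7278 / 1.31 = 2.85

n ≈ 2.85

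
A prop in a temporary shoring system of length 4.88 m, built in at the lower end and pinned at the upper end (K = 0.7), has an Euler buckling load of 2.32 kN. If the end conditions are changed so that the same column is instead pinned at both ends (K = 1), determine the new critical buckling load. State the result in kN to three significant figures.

P_cr ≈ 1.14 kN

P_cr ∝ 1/K², so P_cr,new = P_cr,old × (K_old/K_new)² = 2.32 × (0.7/1)²
= 2.32 × 0.4900 = 1.14 kN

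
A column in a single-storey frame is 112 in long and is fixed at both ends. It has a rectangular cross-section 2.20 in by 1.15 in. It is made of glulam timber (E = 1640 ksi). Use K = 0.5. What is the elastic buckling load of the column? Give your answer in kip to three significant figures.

P_cr ≈ 1.44 kip

Buckling occurs about the weak axis: I_min = h·b³/12 with b = 1.15 in (the shorter side).
I_min = 2.20×1.15³/12 = 0.2788 in⁴
Effective length L_e = K·L = 0.5 × 112 = 56.00 in
P_cr = π²EI / L_e² = π² × 1640×10³ × 0.2788 / 56.00² = 1.439×10^3 lb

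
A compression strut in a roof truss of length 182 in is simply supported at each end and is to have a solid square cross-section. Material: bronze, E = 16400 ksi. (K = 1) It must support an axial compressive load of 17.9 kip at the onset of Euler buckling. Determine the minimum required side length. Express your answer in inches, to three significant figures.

a ≈ 2.57 in

L_e = K·L = 1 × 182 = 182.0 in
Required I = P_cr·L_e²/(π²E) = 1.790×10^4 × 182.0² / (π² × 1.64×10^7) = 3.663 in⁴
Solid square: I = a⁴/12  ⇒  a = (12I)^(1/4) = (12×3.663)^(1/4) = 2.57 in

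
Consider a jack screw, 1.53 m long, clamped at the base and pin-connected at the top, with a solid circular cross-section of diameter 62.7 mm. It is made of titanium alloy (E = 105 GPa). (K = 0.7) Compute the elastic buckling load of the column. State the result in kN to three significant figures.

I = πd⁴/64 = π×62.7⁴/64 = 7.586×10^5 mm⁴
I = 7.586×10^5 mm⁴ = 7.586×10^-7 m⁴
Effective length L_e = K·L = 0.7 × 1.53 = 1.071 m
P_cr = π²EI / L_e² = π² × 105×10⁹ × 7.586×10^-7 / 1.071² = 6.854×10^5 N

P_cr ≈ 685 kN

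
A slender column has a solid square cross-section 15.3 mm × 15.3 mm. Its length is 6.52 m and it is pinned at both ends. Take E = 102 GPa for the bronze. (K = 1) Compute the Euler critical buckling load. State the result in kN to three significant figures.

P_cr ≈ 0.108 kN

I = a⁴/12 = 15.3⁴/12 = 4.567×10^3 mm⁴
I = 4.567×10^3 mm⁴ = 4.567×10^-9 m⁴
Effective length L_e = K·L = 1 × 6.52 = 6.520 m
P_cr = π²EI / L_e² = π² × 102×10⁹ × 4.567×10^-9 / 6.520² = 108.1 N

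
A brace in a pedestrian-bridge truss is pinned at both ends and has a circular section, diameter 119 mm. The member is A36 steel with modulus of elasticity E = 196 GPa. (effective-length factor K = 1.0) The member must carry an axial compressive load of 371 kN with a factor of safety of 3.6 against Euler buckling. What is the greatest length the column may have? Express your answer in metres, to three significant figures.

L_max ≈ 3.78 m

I = πd⁴/64 = π×119⁴/64 = 9.844×10^6 mm⁴
I = 9.844×10^-6 m⁴
Required critical load P_cr = n·P = 3.6 × 371 = 1336 kN = 1.336×10^6 N
From P_cr = π²EI/(K·L)²:  L = (1/K)·√(π²EI/P_cr) = (1/1)·√(π²×1.96×10^11×9.844×10^-6/1.336×10^6)
L = 3.78 m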